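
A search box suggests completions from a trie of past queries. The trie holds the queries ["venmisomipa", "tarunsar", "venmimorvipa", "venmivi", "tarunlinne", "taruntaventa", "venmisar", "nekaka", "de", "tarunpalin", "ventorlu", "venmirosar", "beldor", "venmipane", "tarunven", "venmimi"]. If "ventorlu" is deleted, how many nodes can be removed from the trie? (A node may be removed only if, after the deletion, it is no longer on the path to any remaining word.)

5

Walk "ventorlu" from the leaf back toward the root, removing each node that no remaining word uses.
The suffix "torlu" (5 nodes) is used only by "ventorlu"; the node for "ven" still has the child "m", so pruning stops there.
Nodes removed: 5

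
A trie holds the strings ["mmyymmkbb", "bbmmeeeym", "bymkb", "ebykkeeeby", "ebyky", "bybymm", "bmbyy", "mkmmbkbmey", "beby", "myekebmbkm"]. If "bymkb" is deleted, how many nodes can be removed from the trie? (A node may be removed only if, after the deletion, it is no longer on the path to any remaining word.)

A node on "bymkb"'s path can go only if nothing else ends at it or branches off below it.
The suffix "mkb" (3 nodes) is used only by "bymkb"; the node for "by" still has the child "b", so pruning stops there.
Nodes removed: 3

3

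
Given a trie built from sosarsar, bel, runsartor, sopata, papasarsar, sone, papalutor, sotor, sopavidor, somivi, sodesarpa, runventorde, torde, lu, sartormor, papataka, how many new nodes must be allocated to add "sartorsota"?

"sartor" is already a path in the trie; the remaining "sota" must be added.
New nodes needed: |"sartorsota"| − 6 = 10 − 6 = 4.

4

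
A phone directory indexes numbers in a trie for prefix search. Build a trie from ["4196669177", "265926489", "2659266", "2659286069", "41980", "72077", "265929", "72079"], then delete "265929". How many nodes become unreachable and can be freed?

1

After clearing the end-marker at "265929", prune upward until reaching a node still needed by another word.
The suffix "9" (1 node) is used only by "265929"; the node for "26592" still has the child "6", so pruning stops there.
Nodes removed: 1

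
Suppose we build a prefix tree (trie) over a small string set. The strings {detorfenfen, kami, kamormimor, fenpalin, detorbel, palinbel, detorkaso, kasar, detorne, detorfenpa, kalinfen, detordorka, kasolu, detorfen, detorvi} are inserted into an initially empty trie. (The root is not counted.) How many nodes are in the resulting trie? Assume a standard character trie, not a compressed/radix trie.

Trace insertions, counting only characters that open a new branch:
  "detorfenfen" → 11 new (d, e, t, o, r, f, e, n, f, e, n)
  "kami" → 4 new (k, a, m, i)
  "kamormimor" → prefix "kam" already present; 7 new (o, r, m, i, m, o, r)
  "fenpalin" → 8 new (f, e, n, p, a, l, i, n)
  "detorbel" → prefix "detor" already present; 3 new (b, e, l)
  "palinbel" → 8 new (p, a, l, i, n, b, e, l)
  "detorkaso" → prefix "detor" already present; 4 new (k, a, s, o)
  "kasar" → prefix "ka" already present; 3 new (s, a, r)
  "detorne" → prefix "detor" already present; 2 new (n, e)
  "detorfenpa" → prefix "detorfen" already present; 2 new (p, a)
  "kalinfen" → prefix "ka" already present; 6 new (l, i, n, f, e, n)
  "detordorka" → prefix "detor" already present; 5 new (d, o, r, k, a)
  "kasolu" → prefix "kas" already present; 3 new (o, l, u)
  "detorfen" → prefix "detorfen" already present; 0 new (none)
  "detorvi" → prefix "detor" already present; 2 new (v, i)
Total nodes = 11 + 4 + 7 + 8 + 3 + 8 + 4 + 3 + 2 + 2 + 6 + 5 + 3 + 0 + 2 = 68

68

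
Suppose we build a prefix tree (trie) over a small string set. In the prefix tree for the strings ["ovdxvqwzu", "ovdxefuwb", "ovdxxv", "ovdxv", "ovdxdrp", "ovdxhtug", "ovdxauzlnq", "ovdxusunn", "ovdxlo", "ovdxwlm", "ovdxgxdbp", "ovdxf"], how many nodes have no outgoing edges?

11

Leaves are exactly the stored words that no other stored word extends.
Those words: "ovdxauzlnq", "ovdxdrp", "ovdxefuwb", "ovdxf", "ovdxgxdbp", "ovdxhtug", "ovdxlo", "ovdxusunn", "ovdxvqwzu", "ovdxwlm", "ovdxxv"
Leaf count: 11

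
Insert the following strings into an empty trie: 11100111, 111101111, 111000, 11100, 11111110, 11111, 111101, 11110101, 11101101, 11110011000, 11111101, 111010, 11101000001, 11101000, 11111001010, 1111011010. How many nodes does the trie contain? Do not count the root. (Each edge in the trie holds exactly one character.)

48

Count nodes per top-level branch (shared prefixes stored once):
  '1'-branch (11100, 111000, 11100111, 111010, 11101000, 11101000001, 11101101, 11110011000, 111101, 11110101, 1111011010, 111101111, 11111, 11111001010, 11111101, 11111110): 48 nodes
Sum: 48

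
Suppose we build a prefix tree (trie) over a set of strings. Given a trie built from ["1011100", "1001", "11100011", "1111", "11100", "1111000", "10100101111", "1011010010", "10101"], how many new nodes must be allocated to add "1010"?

0

Every character of "1010" already lies on an existing path (it is a prefix of some stored word).
No new nodes are needed: 0.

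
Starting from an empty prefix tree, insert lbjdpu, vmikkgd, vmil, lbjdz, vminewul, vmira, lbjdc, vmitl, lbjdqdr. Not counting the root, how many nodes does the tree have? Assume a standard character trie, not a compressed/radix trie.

Insert word by word; a character creates a node only if that edge doesn't already exist:
  "lbjdpu" → 6 new (l, b, j, d, p, u)
  "vmikkgd" → 7 new (v, m, i, k, k, g, d)
  "vmil" → prefix "vmi" already present; 1 new (l)
  "lbjdz" → prefix "lbjd" already present; 1 new (z)
  "vminewul" → prefix "vmi" already present; 5 new (n, e, w, u, l)
  "vmira" → prefix "vmi" already present; 2 new (r, a)
  "lbjdc" → prefix "lbjd" already present; 1 new (c)
  "vmitl" → prefix "vmi" already present; 2 new (t, l)
  "lbjdqdr" → prefix "lbjd" already present; 3 new (q, d, r)
Total nodes = 6 + 7 + 1 + 1 + 5 + 2 + 1 + 2 + 3 = 28

28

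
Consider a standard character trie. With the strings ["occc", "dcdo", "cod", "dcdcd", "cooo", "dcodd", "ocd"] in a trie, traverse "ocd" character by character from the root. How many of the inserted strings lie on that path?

1

Walk "ocd" from the root; an end-of-word marker is hit whenever a stored word is a prefix of "ocd".
Prefixes of the query that are stored words: "ocd"
Count: 1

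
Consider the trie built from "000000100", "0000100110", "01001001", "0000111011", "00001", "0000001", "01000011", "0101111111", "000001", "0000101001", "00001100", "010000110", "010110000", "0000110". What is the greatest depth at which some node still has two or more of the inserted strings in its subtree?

8

Equivalently: take the maximum, over all pairs, of their longest common prefix length.
e.g. "01000011" and "010000110" share the prefix "01000011" of length 8; no pair shares a longer one.
Longest shared-prefix length: 8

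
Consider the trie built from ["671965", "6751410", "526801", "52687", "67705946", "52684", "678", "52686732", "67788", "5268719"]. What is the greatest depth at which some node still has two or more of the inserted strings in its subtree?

Look for the deepest trie node that still has at least two words in its subtree.
e.g. "52687" and "5268719" share the prefix "52687" of length 5; no pair shares a longer one.
Longest shared-prefix length: 5

5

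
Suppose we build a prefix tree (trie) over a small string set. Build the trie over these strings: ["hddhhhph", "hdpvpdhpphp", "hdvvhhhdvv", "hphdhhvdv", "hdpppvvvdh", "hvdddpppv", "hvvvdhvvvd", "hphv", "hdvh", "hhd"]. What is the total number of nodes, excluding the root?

60

Trace insertions, counting only characters that open a new branch:
  "hddhhhph" → 8 new (h, d, d, h, h, h, p, h)
  "hdpvpdhpphp" → prefix "hd" already present; 9 new (p, v, p, d, h, p, p, h, p)
  "hdvvhhhdvv" → prefix "hd" already present; 8 new (v, v, h, h, h, d, v, v)
  "hphdhhvdv" → prefix "h" already present; 8 new (p, h, d, h, h, v, d, v)
  "hdpppvvvdh" → prefix "hdp" already present; 7 new (p, p, v, v, v, d, h)
  "hvdddpppv" → prefix "h" already present; 8 new (v, d, d, d, p, p, p, v)
  "hvvvdhvvvd" → prefix "hv" already present; 8 new (v, v, d, h, v, v, v, d)
  "hphv" → prefix "hph" already present; 1 new (v)
  "hdvh" → prefix "hdv" already present; 1 new (h)
  "hhd" → prefix "h" already present; 2 new (h, d)
Total nodes = 8 + 9 + 8 + 8 + 7 + 8 + 8 + 1 + 1 + 2 = 60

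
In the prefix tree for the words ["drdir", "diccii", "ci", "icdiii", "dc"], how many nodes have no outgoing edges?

5

Leaves are exactly the stored words that no other stored word extends.
Those words: "ci", "dc", "diccii", "drdir", "icdiii"
Leaf count: 5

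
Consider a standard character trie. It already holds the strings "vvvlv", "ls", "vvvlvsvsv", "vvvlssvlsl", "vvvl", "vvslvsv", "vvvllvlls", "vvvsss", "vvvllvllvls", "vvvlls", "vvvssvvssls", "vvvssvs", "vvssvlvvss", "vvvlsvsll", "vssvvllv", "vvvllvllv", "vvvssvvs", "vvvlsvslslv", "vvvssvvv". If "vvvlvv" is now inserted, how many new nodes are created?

1

"vvvlv" is already a path in the trie; the remaining "v" must be added.
Each of the 1 remaining characters creates one node.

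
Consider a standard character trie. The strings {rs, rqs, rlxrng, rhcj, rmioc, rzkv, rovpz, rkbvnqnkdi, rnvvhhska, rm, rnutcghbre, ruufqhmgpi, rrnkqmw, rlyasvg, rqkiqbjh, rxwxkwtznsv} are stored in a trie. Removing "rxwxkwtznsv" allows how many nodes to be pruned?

10

Walk "rxwxkwtznsv" from the leaf back toward the root, removing each node that no remaining word uses.
The suffix "xwxkwtznsv" (10 nodes) is used only by "rxwxkwtznsv"; the node for "r" still has the child "s", so pruning stops there.
Nodes removed: 10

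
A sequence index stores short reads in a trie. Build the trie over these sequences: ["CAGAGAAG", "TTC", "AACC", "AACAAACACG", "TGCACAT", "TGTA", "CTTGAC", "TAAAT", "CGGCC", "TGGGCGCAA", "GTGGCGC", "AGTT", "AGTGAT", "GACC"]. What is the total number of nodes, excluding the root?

66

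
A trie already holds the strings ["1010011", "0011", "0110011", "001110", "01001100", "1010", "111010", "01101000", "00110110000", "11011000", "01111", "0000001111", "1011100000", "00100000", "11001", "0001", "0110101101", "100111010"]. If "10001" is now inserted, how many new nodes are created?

Walking "10001" from the root, the first 3 characters ("100") follow existing edges; "0" is the first miss.
Each of the 2 remaining characters creates one node.

2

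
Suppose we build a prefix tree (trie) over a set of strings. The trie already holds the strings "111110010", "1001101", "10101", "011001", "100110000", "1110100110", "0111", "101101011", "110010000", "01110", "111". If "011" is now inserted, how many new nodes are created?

0

Every character of "011" already lies on an existing path (it is a prefix of some stored word).
No new nodes are needed: 0.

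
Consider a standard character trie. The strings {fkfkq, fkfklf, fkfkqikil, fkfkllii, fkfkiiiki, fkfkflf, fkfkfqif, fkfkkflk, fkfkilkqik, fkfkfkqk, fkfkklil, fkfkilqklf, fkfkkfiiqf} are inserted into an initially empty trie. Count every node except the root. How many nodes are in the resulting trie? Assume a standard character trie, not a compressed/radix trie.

Trace insertions, counting only characters that open a new branch:
  "fkfkq" → 5 new (f, k, f, k, q)
  "fkfklf" → prefix "fkfk" already present; 2 new (l, f)
  "fkfkqikil" → prefix "fkfkq" already present; 4 new (i, k, i, l)
  "fkfkllii" → prefix "fkfkl" already present; 3 new (l, i, i)
  "fkfkiiiki" → prefix "fkfk" already present; 5 new (i, i, i, k, i)
  "fkfkflf" → prefix "fkfk" already present; 3 new (f, l, f)
  "fkfkfqif" → prefix "fkfkf" already present; 3 new (q, i, f)
  "fkfkkflk" → prefix "fkfk" already present; 4 new (k, f, l, k)
  "fkfkilkqik" → prefix "fkfki" already present; 5 new (l, k, q, i, k)
  "fkfkfkqk" → prefix "fkfkf" already present; 3 new (k, q, k)
  "fkfkklil" → prefix "fkfkk" already present; 3 new (l, i, l)
  "fkfkilqklf" → prefix "fkfkil" already present; 4 new (q, k, l, f)
  "fkfkkfiiqf" → prefix "fkfkkf" already present; 4 new (i, i, q, f)
Total nodes = 5 + 2 + 4 + 3 + 5 + 3 + 3 + 4 + 5 + 3 + 3 + 4 + 4 = 48

48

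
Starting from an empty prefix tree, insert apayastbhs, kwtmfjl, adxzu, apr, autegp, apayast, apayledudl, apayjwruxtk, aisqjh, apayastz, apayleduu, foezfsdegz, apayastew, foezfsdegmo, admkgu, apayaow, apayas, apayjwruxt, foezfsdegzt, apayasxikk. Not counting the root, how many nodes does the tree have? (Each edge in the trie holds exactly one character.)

Trace insertions, counting only characters that open a new branch:
  "apayastbhs" → 10 new (a, p, a, y, a, s, t, b, h, s)
  "kwtmfjl" → 7 new (k, w, t, m, f, j, l)
  "adxzu" → prefix "a" already present; 4 new (d, x, z, u)
  "apr" → prefix "ap" already present; 1 new (r)
  "autegp" → prefix "a" already present; 5 new (u, t, e, g, p)
  "apayast" → prefix "apayast" already present; 0 new (none)
  "apayledudl" → prefix "apay" already present; 6 new (l, e, d, u, d, l)
  "apayjwruxtk" → prefix "apay" already present; 7 new (j, w, r, u, x, t, k)
  "aisqjh" → prefix "a" already present; 5 new (i, s, q, j, h)
  "apayastz" → prefix "apayast" already present; 1 new (z)
  "apayleduu" → prefix "apayledu" already present; 1 new (u)
  "foezfsdegz" → 10 new (f, o, e, z, f, s, d, e, g, z)
  "apayastew" → prefix "apayast" already present; 2 new (e, w)
  "foezfsdegmo" → prefix "foezfsdeg" already present; 2 new (m, o)
  "admkgu" → prefix "ad" already present; 4 new (m, k, g, u)
  "apayaow" → prefix "apaya" already present; 2 new (o, w)
  "apayas" → prefix "apayas" already present; 0 new (none)
  "apayjwruxt" → prefix "apayjwruxt" already present; 0 new (none)
  "foezfsdegzt" → prefix "foezfsdegz" already present; 1 new (t)
  "apayasxikk" → prefix "apayas" already present; 4 new (x, i, k, k)
Total nodes = 10 + 7 + 4 + 1 + 5 + 0 + 6 + 7 + 5 + 1 + 1 + 10 + 2 + 2 + 4 + 2 + 0 + 0 + 1 + 4 = 72

72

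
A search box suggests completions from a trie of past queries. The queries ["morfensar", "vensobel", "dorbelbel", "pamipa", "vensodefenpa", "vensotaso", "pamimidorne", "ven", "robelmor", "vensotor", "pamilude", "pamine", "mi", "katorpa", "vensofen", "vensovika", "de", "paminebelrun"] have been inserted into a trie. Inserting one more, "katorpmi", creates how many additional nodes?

2

Walking "katorpmi" from the root, the first 6 characters ("katorp") follow existing edges; "m" is the first miss.
New nodes needed: |"katorpmi"| − 6 = 8 − 6 = 2.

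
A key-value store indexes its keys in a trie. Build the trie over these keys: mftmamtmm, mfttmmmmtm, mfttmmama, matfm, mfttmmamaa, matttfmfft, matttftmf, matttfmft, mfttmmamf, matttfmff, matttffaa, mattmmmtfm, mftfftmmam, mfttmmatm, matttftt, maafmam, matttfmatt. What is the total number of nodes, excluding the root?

For each word, the new-node count is its length minus the longest prefix already in the trie:
  "mftmamtmm" → 9 new (m, f, t, m, a, m, t, m, m)
  "mfttmmmmtm" → prefix "mft" already present; 7 new (t, m, m, m, m, t, m)
  "mfttmmama" → prefix "mfttmm" already present; 3 new (a, m, a)
  "matfm" → prefix "m" already present; 4 new (a, t, f, m)
  "mfttmmamaa" → prefix "mfttmmama" already present; 1 new (a)
  "matttfmfft" → prefix "mat" already present; 7 new (t, t, f, m, f, f, t)
  "matttftmf" → prefix "matttf" already present; 3 new (t, m, f)
  "matttfmft" → prefix "matttfmf" already present; 1 new (t)
  "mfttmmamf" → prefix "mfttmmam" already present; 1 new (f)
  "matttfmff" → prefix "matttfmff" already present; 0 new (none)
  "matttffaa" → prefix "matttf" already present; 3 new (f, a, a)
  "mattmmmtfm" → prefix "matt" already present; 6 new (m, m, m, t, f, m)
  "mftfftmmam" → prefix "mft" already present; 7 new (f, f, t, m, m, a, m)
  "mfttmmatm" → prefix "mfttmma" already present; 2 new (t, m)
  "matttftt" → prefix "matttft" already present; 1 new (t)
  "maafmam" → prefix "ma" already present; 5 new (a, f, m, a, m)
  "matttfmatt" → prefix "matttfm" already present; 3 new (a, t, t)
Total nodes = 9 + 7 + 3 + 4 + 1 + 7 + 3 + 1 + 1 + 0 + 3 + 6 + 7 + 2 + 1 + 5 + 3 = 63

63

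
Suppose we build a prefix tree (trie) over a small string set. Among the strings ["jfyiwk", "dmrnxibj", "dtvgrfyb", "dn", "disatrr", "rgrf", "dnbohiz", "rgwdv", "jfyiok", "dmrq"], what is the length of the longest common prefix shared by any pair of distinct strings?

4

Look for the deepest trie node that still has at least two words in its subtree.
"jfyiok" and "jfyiwk" agree on "jfyi" (4 characters) before diverging; nothing deeper is shared.
Longest shared-prefix length: 4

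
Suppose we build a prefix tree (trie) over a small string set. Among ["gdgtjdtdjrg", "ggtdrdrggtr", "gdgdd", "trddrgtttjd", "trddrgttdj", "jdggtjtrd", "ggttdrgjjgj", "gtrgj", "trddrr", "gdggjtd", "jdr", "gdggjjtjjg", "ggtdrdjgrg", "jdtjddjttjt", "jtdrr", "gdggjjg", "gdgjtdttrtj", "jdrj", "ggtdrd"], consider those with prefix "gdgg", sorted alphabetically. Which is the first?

gdggjjg

Filter for "gdgg…" and sort: "gdggjjg", "gdggjjtjjg", "gdggjtd"
Position 1: gdggjjg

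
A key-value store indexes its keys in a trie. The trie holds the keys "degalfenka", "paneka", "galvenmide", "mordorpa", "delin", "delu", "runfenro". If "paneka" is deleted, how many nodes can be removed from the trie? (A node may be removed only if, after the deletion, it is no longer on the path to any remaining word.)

A node on "paneka"'s path can go only if nothing else ends at it or branches off below it.
No other word shares any prefix with "paneka", so all 6 of its nodes go.
Nodes removed: 6

6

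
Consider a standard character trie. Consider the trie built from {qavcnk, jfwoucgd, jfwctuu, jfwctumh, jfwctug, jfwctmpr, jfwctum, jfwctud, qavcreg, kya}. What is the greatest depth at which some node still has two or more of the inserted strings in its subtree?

7

The deepest shared node is where two words last agree before diverging.
e.g. "jfwctum" and "jfwctumh" share the prefix "jfwctum" of length 7; no pair shares a longer one.
Longest shared-prefix length: 7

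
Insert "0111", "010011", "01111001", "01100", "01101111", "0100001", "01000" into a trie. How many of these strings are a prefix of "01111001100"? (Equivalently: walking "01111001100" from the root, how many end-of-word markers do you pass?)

2

Check each prefix of "01111001100" against the stored set — each match is an end-marker on the path.
Prefixes of the query that are stored words: "0111", "01111001"
Count: 2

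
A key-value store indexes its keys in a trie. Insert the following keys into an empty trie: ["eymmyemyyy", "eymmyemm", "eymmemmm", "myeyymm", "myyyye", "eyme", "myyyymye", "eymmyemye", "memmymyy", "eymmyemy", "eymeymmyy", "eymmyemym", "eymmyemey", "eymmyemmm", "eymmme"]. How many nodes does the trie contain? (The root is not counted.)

For each word, the new-node count is its length minus the longest prefix already in the trie:
  "eymmyemyyy" → 10 new (e, y, m, m, y, e, m, y, y, y)
  "eymmyemm" → prefix "eymmyem" already present; 1 new (m)
  "eymmemmm" → prefix "eymm" already present; 4 new (e, m, m, m)
  "myeyymm" → 7 new (m, y, e, y, y, m, m)
  "myyyye" → prefix "my" already present; 4 new (y, y, y, e)
  "eyme" → prefix "eym" already present; 1 new (e)
  "myyyymye" → prefix "myyyy" already present; 3 new (m, y, e)
  "eymmyemye" → prefix "eymmyemy" already present; 1 new (e)
  "memmymyy" → prefix "m" already present; 7 new (e, m, m, y, m, y, y)
  "eymmyemy" → prefix "eymmyemy" already present; 0 new (none)
  "eymeymmyy" → prefix "eyme" already present; 5 new (y, m, m, y, y)
  "eymmyemym" → prefix "eymmyemy" already present; 1 new (m)
  "eymmyemey" → prefix "eymmyem" already present; 2 new (e, y)
  "eymmyemmm" → prefix "eymmyemm" already present; 1 new (m)
  "eymmme" → prefix "eymm" already present; 2 new (m, e)
Total nodes = 10 + 1 + 4 + 7 + 4 + 1 + 3 + 1 + 7 + 0 + 5 + 1 + 2 + 1 + 2 = 49

49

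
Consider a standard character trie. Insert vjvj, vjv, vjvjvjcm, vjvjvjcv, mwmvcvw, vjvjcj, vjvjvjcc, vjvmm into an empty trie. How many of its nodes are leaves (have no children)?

6

A leaf is a node with no children — equivalently, the end of a word that is not a proper prefix of any other stored word.
Those words: "mwmvcvw", "vjvjcj", "vjvjvjcc", "vjvjvjcm", "vjvjvjcv", "vjvmm"
Leaf count: 6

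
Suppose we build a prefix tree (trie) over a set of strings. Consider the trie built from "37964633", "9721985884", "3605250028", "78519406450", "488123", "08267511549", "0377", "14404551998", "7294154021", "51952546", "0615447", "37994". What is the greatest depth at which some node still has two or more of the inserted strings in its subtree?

3

The deepest shared node is where two words last agree before diverging.
"37964633" and "37994" agree on "379" (3 characters) before diverging; nothing deeper is shared.
Longest shared-prefix length: 3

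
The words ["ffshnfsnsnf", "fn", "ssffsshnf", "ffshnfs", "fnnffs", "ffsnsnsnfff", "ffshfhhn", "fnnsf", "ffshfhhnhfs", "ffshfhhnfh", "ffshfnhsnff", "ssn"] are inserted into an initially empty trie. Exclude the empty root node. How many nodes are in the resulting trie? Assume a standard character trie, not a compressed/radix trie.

51

Trace insertions, counting only characters that open a new branch:
  "ffshnfsnsnf" → 11 new (f, f, s, h, n, f, s, n, s, n, f)
  "fn" → prefix "f" already present; 1 new (n)
  "ssffsshnf" → 9 new (s, s, f, f, s, s, h, n, f)
  "ffshnfs" → prefix "ffshnfs" already present; 0 new (none)
  "fnnffs" → prefix "fn" already present; 4 new (n, f, f, s)
  "ffsnsnsnfff" → prefix "ffs" already present; 8 new (n, s, n, s, n, f, f, f)
  "ffshfhhn" → prefix "ffsh" already present; 4 new (f, h, h, n)
  "fnnsf" → prefix "fnn" already present; 2 new (s, f)
  "ffshfhhnhfs" → prefix "ffshfhhn" already present; 3 new (h, f, s)
  "ffshfhhnfh" → prefix "ffshfhhn" already present; 2 new (f, h)
  "ffshfnhsnff" → prefix "ffshf" already present; 6 new (n, h, s, n, f, f)
  "ssn" → prefix "ss" already present; 1 new (n)
Total nodes = 11 + 1 + 9 + 0 + 4 + 8 + 4 + 2 + 3 + 2 + 6 + 1 = 51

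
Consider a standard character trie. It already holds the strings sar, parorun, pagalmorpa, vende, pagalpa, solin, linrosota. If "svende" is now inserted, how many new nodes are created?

5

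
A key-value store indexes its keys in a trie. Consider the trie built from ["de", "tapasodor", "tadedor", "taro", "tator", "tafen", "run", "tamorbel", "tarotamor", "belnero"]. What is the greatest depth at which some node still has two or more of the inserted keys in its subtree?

4

Look for the deepest trie node that still has at least two words in its subtree.
e.g. "taro" and "tarotamor" share the prefix "taro" of length 4; no pair shares a longer one.
Longest shared-prefix length: 4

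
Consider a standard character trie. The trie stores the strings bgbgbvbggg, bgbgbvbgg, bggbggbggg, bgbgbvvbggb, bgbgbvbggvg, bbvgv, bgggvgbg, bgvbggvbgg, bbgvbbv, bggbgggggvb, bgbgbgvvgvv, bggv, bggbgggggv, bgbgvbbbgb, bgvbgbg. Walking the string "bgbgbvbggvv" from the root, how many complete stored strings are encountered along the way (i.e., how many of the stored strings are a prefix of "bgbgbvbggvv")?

1

Check each prefix of "bgbgbvbggvv" against the stored set — each match is an end-marker on the path.
Prefixes of the query that are stored words: "bgbgbvbgg"
Count: 1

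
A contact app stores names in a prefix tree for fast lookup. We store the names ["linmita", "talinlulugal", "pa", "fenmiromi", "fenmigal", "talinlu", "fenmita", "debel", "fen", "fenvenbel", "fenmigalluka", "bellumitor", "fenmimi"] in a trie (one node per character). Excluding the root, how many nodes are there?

Count nodes per top-level branch (shared prefixes stored once):
  'b'-branch (bellumitor): 10 nodes
  'd'-branch (debel): 5 nodes
  'f'-branch (fen, fenmigal, fenmigalluka, fenmimi, fenmiromi, fenmita, fenvenbel): 26 nodes
  'l'-branch (linmita): 7 nodes
  'p'-branch (pa): 2 nodes
  't'-branch (talinlu, talinlulugal): 12 nodes
Sum: 62

62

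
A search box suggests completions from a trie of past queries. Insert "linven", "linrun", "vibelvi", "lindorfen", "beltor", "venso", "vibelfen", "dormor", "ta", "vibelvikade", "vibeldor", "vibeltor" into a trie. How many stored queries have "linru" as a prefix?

Filter for entries beginning with "linru":
Words under "linru": linrun
Count: 1

1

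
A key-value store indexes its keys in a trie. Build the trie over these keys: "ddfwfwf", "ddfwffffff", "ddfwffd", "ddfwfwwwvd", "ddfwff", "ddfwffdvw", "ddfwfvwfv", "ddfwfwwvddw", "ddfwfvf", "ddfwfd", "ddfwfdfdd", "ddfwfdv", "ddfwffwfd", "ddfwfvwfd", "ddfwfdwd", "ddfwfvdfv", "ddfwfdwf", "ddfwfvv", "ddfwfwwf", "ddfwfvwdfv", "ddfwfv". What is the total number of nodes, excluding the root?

48

For each word, the new-node count is its length minus the longest prefix already in the trie:
  "ddfwfwf" → 7 new (d, d, f, w, f, w, f)
  "ddfwffffff" → prefix "ddfwf" already present; 5 new (f, f, f, f, f)
  "ddfwffd" → prefix "ddfwff" already present; 1 new (d)
  "ddfwfwwwvd" → prefix "ddfwfw" already present; 4 new (w, w, v, d)
  "ddfwff" → prefix "ddfwff" already present; 0 new (none)
  "ddfwffdvw" → prefix "ddfwffd" already present; 2 new (v, w)
  "ddfwfvwfv" → prefix "ddfwf" already present; 4 new (v, w, f, v)
  "ddfwfwwvddw" → prefix "ddfwfww" already present; 4 new (v, d, d, w)
  "ddfwfvf" → prefix "ddfwfv" already present; 1 new (f)
  "ddfwfd" → prefix "ddfwf" already present; 1 new (d)
  "ddfwfdfdd" → prefix "ddfwfd" already present; 3 new (f, d, d)
  "ddfwfdv" → prefix "ddfwfd" already present; 1 new (v)
  "ddfwffwfd" → prefix "ddfwff" already present; 3 new (w, f, d)
  "ddfwfvwfd" → prefix "ddfwfvwf" already present; 1 new (d)
  "ddfwfdwd" → prefix "ddfwfd" already present; 2 new (w, d)
  "ddfwfvdfv" → prefix "ddfwfv" already present; 3 new (d, f, v)
  "ddfwfdwf" → prefix "ddfwfdw" already present; 1 new (f)
  "ddfwfvv" → prefix "ddfwfv" already present; 1 new (v)
  "ddfwfwwf" → prefix "ddfwfww" already present; 1 new (f)
  "ddfwfvwdfv" → prefix "ddfwfvw" already present; 3 new (d, f, v)
  "ddfwfv" → prefix "ddfwfv" already present; 0 new (none)
Total nodes = 7 + 5 + 1 + 4 + 0 + 2 + 4 + 4 + 1 + 1 + 3 + 1 + 3 + 1 + 2 + 3 + 1 + 1 + 1 + 3 + 0 = 48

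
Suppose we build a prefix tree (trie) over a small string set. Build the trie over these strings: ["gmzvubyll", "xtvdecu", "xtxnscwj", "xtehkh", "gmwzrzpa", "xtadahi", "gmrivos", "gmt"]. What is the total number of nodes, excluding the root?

43

Count nodes per top-level branch (shared prefixes stored once):
  'g'-branch (gmrivos, gmt, gmwzrzpa, gmzvubyll): 21 nodes
  'x'-branch (xtadahi, xtehkh, xtvdecu, xtxnscwj): 22 nodes
Sum: 43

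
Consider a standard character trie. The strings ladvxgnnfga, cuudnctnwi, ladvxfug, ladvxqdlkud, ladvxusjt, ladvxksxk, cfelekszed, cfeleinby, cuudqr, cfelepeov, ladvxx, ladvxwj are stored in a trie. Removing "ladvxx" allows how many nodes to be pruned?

Walk "ladvxx" from the leaf back toward the root, removing each node that no remaining word uses.
The suffix "x" (1 node) is used only by "ladvxx"; the node for "ladvx" still has the child "g", so pruning stops there.
Nodes removed: 1

1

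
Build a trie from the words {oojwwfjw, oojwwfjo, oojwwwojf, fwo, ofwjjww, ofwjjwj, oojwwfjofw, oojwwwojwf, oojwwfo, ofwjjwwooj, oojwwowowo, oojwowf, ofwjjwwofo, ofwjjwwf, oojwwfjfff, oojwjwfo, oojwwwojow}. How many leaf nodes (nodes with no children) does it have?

15

A leaf is a node with no children — equivalently, the end of a word that is not a proper prefix of any other stored word.
Those words: "fwo", "ofwjjwj", "ofwjjwwf", "ofwjjwwofo", "ofwjjwwooj", "oojwjwfo", "oojwowf", "oojwwfjfff", "oojwwfjofw", "oojwwfjw", "oojwwfo", "oojwwowowo", "oojwwwojf", "oojwwwojow", "oojwwwojwf"
Leaf count: 15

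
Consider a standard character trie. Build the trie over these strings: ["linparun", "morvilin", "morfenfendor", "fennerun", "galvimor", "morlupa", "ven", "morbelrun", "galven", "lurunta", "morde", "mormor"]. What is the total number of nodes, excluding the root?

67

For each word, the new-node count is its length minus the longest prefix already in the trie:
  "linparun" → 8 new (l, i, n, p, a, r, u, n)
  "morvilin" → 8 new (m, o, r, v, i, l, i, n)
  "morfenfendor" → prefix "mor" already present; 9 new (f, e, n, f, e, n, d, o, r)
  "fennerun" → 8 new (f, e, n, n, e, r, u, n)
  "galvimor" → 8 new (g, a, l, v, i, m, o, r)
  "morlupa" → prefix "mor" already present; 4 new (l, u, p, a)
  "ven" → 3 new (v, e, n)
  "morbelrun" → prefix "mor" already present; 6 new (b, e, l, r, u, n)
  "galven" → prefix "galv" already present; 2 new (e, n)
  "lurunta" → prefix "l" already present; 6 new (u, r, u, n, t, a)
  "morde" → prefix "mor" already present; 2 new (d, e)
  "mormor" → prefix "mor" already present; 3 new (m, o, r)
Total nodes = 8 + 8 + 9 + 8 + 8 + 4 + 3 + 6 + 2 + 6 + 2 + 3 = 67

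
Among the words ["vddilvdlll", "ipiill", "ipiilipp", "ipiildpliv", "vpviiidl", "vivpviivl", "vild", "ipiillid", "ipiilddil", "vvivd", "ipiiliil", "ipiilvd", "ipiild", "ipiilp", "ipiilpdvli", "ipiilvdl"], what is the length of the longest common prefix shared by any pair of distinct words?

7

Equivalently: take the maximum, over all pairs, of their longest common prefix length.
"ipiilvd" and "ipiilvdl" agree on "ipiilvd" (7 characters) before diverging; nothing deeper is shared.
Longest shared-prefix length: 7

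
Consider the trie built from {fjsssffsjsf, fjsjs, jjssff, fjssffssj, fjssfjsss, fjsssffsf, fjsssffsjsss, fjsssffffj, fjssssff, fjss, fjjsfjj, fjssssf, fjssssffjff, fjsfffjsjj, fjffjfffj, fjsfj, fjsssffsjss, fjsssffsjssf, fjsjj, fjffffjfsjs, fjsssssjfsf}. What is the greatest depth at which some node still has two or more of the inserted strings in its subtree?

Look for the deepest trie node that still has at least two words in its subtree.
e.g. "fjsssffsjss" and "fjsssffsjssf" share the prefix "fjsssffsjss" of length 11; no pair shares a longer one.
Longest shared-prefix length: 11

11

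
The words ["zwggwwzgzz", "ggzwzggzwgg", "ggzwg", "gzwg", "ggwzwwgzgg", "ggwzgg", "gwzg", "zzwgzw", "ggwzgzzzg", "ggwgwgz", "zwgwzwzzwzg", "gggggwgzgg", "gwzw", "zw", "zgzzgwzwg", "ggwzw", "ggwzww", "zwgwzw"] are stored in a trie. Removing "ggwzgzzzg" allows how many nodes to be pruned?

4

Walk "ggwzgzzzg" from the leaf back toward the root, removing each node that no remaining word uses.
The suffix "zzzg" (4 nodes) is used only by "ggwzgzzzg"; the node for "ggwzg" still has the child "g", so pruning stops there.
Nodes removed: 4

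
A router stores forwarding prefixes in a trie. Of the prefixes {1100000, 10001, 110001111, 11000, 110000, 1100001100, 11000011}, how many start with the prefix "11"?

6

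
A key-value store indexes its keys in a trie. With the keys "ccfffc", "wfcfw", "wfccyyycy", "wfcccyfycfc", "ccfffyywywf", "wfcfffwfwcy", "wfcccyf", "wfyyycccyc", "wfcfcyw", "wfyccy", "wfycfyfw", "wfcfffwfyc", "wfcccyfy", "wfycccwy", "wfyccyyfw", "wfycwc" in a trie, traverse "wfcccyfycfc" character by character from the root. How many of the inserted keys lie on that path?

3

Traverse "wfcccyfycfc" character by character; count nodes along the way that are marked as word ends.
Prefixes of the query that are stored words: "wfcccyf", "wfcccyfy", "wfcccyfycfc"
Count: 3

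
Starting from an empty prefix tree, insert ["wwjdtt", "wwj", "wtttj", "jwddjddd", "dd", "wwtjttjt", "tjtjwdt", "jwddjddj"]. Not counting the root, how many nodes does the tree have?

34

Count nodes per top-level branch (shared prefixes stored once):
  'd'-branch (dd): 2 nodes
  'j'-branch (jwddjddd, jwddjddj): 9 nodes
  't'-branch (tjtjwdt): 7 nodes
  'w'-branch (wtttj, wwj, wwjdtt, wwtjttjt): 16 nodes
Sum: 34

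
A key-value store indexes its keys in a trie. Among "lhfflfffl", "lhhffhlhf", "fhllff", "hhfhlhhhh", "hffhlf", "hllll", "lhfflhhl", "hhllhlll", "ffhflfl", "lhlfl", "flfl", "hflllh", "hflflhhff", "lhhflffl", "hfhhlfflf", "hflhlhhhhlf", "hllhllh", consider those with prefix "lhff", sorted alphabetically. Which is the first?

lhfflfffl

Filter for "lhff…" and sort: "lhfflfffl", "lhfflhhl"
Position 1: lhfflfffl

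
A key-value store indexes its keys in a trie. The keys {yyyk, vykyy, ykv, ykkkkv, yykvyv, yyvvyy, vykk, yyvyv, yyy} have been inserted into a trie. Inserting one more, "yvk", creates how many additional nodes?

"y" is already a path in the trie; the remaining "vk" must be added.
So 3 − 1 = 2 new nodes.

2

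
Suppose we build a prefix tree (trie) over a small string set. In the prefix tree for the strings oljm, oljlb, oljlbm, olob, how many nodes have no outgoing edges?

Leaves are exactly the stored words that no other stored word extends.
Those words: "oljlbm", "oljm", "olob"
Leaf count: 3

3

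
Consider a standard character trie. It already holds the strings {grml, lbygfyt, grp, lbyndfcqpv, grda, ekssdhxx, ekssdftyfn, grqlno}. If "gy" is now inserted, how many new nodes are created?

"g" is already a path in the trie; the remaining "y" must be added.
So 2 − 1 = 1 new nodes.

1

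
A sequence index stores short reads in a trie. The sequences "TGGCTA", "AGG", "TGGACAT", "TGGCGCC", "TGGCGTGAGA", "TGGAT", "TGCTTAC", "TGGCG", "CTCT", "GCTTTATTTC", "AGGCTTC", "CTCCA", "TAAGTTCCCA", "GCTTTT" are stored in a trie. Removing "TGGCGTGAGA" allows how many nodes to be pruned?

5

Walk "TGGCGTGAGA" from the leaf back toward the root, removing each node that no remaining word uses.
The suffix "TGAGA" (5 nodes) is used only by "TGGCGTGAGA"; the node for "TGGCG" still has the child "C", so pruning stops there.
Nodes removed: 5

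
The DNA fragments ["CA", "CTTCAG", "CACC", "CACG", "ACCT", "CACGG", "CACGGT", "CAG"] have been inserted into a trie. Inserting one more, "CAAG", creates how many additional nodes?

"CA" is already a path in the trie; the remaining "AG" must be added.
Each of the 2 remaining characters creates one node.

2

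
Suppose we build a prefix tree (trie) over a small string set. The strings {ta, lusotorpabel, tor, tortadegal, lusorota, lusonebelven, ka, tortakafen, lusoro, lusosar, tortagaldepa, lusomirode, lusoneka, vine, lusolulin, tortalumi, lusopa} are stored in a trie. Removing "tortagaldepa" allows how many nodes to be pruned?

Walk "tortagaldepa" from the leaf back toward the root, removing each node that no remaining word uses.
The suffix "galdepa" (7 nodes) is used only by "tortagaldepa"; the node for "torta" still has the child "d", so pruning stops there.
Nodes removed: 7

7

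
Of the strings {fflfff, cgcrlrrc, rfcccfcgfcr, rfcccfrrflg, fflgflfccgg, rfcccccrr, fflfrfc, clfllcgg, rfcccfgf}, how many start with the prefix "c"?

2

Filter for entries beginning with "c":
Matches: "cgcrlrrc", "clfllcgg"
Count: 2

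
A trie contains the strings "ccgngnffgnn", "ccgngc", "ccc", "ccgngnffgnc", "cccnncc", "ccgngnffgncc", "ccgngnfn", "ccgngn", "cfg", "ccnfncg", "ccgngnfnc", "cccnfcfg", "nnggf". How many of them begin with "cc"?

Filter for entries beginning with "cc":
Matches: "ccc", "cccnfcfg", "cccnncc", "ccgngc", "ccgngn", "ccgngnffgnc", "ccgngnffgncc", "ccgngnffgnn", "ccgngnfn", "ccgngnfnc", "ccnfncg"
Count: 11

11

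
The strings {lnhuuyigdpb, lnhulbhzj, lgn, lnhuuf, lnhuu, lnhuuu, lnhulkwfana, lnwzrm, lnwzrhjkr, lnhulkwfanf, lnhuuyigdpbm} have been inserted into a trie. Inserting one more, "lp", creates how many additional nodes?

1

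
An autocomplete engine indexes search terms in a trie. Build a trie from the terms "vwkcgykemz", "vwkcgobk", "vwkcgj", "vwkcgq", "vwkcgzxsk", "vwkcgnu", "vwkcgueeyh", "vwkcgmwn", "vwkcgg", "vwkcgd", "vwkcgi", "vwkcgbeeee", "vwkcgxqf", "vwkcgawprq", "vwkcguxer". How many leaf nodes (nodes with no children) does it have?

Leaves are exactly the stored words that no other stored word extends.
Those words: "vwkcgawprq", "vwkcgbeeee", "vwkcgd", "vwkcgg", "vwkcgi", "vwkcgj", "vwkcgmwn", "vwkcgnu", "vwkcgobk", "vwkcgq", "vwkcgueeyh", "vwkcguxer", "vwkcgxqf", "vwkcgykemz", "vwkcgzxsk"
Leaf count: 15

15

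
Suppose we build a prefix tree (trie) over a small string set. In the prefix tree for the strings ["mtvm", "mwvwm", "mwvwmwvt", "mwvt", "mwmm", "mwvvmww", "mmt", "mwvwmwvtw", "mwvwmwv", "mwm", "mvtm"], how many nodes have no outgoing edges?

7

A leaf is a node with no children — equivalently, the end of a word that is not a proper prefix of any other stored word.
Those words: "mmt", "mtvm", "mvtm", "mwmm", "mwvt", "mwvvmww", "mwvwmwvtw"
Leaf count: 7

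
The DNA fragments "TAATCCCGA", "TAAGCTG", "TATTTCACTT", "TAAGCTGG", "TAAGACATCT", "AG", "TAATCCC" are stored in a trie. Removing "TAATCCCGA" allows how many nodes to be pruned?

Walk "TAATCCCGA" from the leaf back toward the root, removing each node that no remaining word uses.
The suffix "GA" (2 nodes) is used only by "TAATCCCGA"; "TAATCCC" is itself a stored word, so pruning stops there.
Nodes removed: 2

2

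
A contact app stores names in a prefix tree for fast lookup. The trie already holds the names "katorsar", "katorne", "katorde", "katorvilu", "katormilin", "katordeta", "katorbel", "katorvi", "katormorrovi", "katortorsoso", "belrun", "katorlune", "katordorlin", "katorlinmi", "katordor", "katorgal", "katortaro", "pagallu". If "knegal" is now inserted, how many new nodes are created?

The longest prefix of "knegal" already in the trie is "k" (length 1).
New nodes needed: |"knegal"| − 1 = 6 − 1 = 5.

5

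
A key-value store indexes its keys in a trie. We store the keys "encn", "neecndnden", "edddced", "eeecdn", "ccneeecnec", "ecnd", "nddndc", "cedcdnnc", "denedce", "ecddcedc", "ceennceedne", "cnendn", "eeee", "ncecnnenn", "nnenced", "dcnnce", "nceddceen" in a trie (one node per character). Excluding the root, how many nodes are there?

103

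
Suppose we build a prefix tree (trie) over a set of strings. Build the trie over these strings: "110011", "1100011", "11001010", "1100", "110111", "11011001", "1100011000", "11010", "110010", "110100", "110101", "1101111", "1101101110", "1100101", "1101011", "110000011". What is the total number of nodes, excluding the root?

For each word, the new-node count is its length minus the longest prefix already in the trie:
  "110011" → 6 new (1, 1, 0, 0, 1, 1)
  "1100011" → prefix "1100" already present; 3 new (0, 1, 1)
  "11001010" → prefix "11001" already present; 3 new (0, 1, 0)
  "1100" → prefix "1100" already present; 0 new (none)
  "110111" → prefix "110" already present; 3 new (1, 1, 1)
  "11011001" → prefix "11011" already present; 3 new (0, 0, 1)
  "1100011000" → prefix "1100011" already present; 3 new (0, 0, 0)
  "11010" → prefix "1101" already present; 1 new (0)
  "110010" → prefix "110010" already present; 0 new (none)
  "110100" → prefix "11010" already present; 1 new (0)
  "110101" → prefix "11010" already present; 1 new (1)
  "1101111" → prefix "110111" already present; 1 new (1)
  "1101101110" → prefix "110110" already present; 4 new (1, 1, 1, 0)
  "1100101" → prefix "1100101" already present; 0 new (none)
  "1101011" → prefix "110101" already present; 1 new (1)
  "110000011" → prefix "11000" already present; 4 new (0, 0, 1, 1)
Total nodes = 6 + 3 + 3 + 0 + 3 + 3 + 3 + 1 + 0 + 1 + 1 + 1 + 4 + 0 + 1 + 4 = 34

34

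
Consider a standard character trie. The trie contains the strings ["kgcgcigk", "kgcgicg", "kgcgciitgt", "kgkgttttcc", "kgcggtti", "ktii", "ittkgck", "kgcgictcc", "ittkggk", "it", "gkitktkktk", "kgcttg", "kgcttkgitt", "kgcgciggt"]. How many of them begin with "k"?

Traverse to the node for "k", then collect every word in that subtree.
Matches: "kgcgciggt", "kgcgcigk", "kgcgciitgt", "kgcggtti", "kgcgicg", "kgcgictcc", "kgcttg", "kgcttkgitt", "kgkgttttcc", "ktii"
Count: 10

10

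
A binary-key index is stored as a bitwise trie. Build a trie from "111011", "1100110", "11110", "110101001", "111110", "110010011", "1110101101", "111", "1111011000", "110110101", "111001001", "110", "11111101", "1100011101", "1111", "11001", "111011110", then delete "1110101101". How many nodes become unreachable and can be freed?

A node on "1110101101"'s path can go only if nothing else ends at it or branches off below it.
The suffix "01101" (5 nodes) is used only by "1110101101"; the node for "11101" still has the child "1", so pruning stops there.
Nodes removed: 5

5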